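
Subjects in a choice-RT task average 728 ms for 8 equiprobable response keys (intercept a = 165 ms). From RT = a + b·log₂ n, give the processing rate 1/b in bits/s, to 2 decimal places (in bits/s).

b = (728 − 165)/log₂ 8 = 563/3 = 187.667 ms per bit = 0.18767 s/bit; the reciprocal is 5.329 bits/s.

5.33 bits/s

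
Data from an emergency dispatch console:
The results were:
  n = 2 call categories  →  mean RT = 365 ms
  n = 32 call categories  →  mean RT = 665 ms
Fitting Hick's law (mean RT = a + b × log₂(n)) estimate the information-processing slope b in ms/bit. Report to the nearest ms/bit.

75 ms/bit

b = (RT₂ − RT₁)/(log₂ n₂ − log₂ n₁) = (665 − 365)/(5 − 1) = 75 ms/bit.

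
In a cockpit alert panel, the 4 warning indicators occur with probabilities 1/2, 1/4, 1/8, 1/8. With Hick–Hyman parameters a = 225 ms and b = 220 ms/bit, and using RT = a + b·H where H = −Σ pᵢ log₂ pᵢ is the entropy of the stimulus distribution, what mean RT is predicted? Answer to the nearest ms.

610 ms

Each term −pᵢ log₂ pᵢ: 0.5·1 + 0.25·2 + 0.125·3 + 0.125·3; summed, H = 1.750 bits.
Mean RT = a + bH = 225 + 220·1.750 = 610.00 ms.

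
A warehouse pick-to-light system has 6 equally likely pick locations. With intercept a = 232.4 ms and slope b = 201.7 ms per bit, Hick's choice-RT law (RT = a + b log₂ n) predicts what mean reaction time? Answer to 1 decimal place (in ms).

753.8 ms

log₂(6) = 2.5850 bits, so RT = 232.4 + 201.7 × 2.5850 ≈ 753.787 ms.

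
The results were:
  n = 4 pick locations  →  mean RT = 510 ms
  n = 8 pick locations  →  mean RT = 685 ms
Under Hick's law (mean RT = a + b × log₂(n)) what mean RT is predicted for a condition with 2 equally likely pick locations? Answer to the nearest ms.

Fit slope and intercept:
  b = (685 − 510) / (log₂ 8 − log₂ 4) = 175 / (3 − 2) = 175 ms/bit
  a = 510 − 175 × 2 = 160 ms
Then RT(2) = 160 + 175 × log₂ 2 = 160 + 175 × 1 ≈ 335.000 ms.

335 ms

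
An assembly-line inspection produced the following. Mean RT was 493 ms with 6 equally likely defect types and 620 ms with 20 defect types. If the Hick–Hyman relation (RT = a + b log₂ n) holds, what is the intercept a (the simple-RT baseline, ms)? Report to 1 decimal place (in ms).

304.0 ms

Slope: b = (620 − 493) / (log₂ 20 − log₂ 6) = 127/1.7370 = 73.116 ms/bit.
a = RT₁ − b·log₂ n₁ = 493 − 73.116 × 2.5850 = 303.998 ms.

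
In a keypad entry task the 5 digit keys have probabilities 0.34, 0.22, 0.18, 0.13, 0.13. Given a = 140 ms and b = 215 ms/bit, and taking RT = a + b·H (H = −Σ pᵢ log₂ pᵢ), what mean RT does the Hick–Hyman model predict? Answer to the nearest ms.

617 ms

Entropy contributions −pᵢ log₂ pᵢ: 0.5292, 0.4806, 0.4453, 0.3826, 0.3826; sum H = 2.2203 bits.
RT = a + bH = 140 + 215·2.2203 = 617.37 ms.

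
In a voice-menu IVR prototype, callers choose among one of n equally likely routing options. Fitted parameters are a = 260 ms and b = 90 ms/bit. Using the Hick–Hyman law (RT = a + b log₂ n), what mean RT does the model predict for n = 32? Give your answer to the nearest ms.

710 ms

log₂(32) = 5 bits, so RT = 260 + 90 × 5 ≈ 710.000 ms.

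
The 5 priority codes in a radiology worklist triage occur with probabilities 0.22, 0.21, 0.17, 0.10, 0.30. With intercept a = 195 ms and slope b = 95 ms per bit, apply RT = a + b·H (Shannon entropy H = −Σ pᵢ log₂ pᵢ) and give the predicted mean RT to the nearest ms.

408 ms

H = 0.22·log₂(1/0.22) + 0.21·log₂(1/0.21) + 0.17·log₂(1/0.17) + 0.10·log₂(1/0.10) + 0.30·log₂(1/0.30) = 2.2413 bits.
RT = 195 + 95 × 2.2413 = 407.92 ms.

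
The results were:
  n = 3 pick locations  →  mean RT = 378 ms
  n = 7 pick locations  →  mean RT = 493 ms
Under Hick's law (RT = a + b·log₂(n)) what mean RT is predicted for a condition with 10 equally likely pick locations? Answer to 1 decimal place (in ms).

RT is linear in log₂ n, so two points fix the line:
  b = (493 − 378) / (log₂ 7 − log₂ 3) = 115 / (2.8074 − 1.5850) = 94.078 ms/bit
  a = 378 − 94.078 × 1.5850 = 228.890 ms
Then RT(10) = 228.890 + 94.078 × log₂ 10 = 228.890 + 94.078 × 3.3219 ≈ 541.410 ms.

541.4 ms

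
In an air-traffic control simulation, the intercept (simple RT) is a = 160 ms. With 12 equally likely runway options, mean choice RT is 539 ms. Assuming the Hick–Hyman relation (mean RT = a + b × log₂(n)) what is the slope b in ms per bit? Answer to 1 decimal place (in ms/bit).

log₂(12) = 3.5850 bits.
b = (RT − a)/log₂ n = (539 − 160) / 3.5850 = 105.719 ms/bit.

105.7 ms/bit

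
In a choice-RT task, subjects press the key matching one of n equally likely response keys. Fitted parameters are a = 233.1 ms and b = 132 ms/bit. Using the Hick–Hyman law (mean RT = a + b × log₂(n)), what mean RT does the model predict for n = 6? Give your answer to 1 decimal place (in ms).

log₂(6) = 2.5850 bits, so RT = 233.1 + 132 × 2.5850 ≈ 574.315 ms.

574.3 ms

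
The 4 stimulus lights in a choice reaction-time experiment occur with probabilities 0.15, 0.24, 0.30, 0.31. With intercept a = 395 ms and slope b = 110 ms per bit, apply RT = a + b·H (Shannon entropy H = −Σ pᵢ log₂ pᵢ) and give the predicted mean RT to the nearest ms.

H = 0.15·log₂(1/0.15) + 0.24·log₂(1/0.24) + 0.30·log₂(1/0.30) + 0.31·log₂(1/0.31) = 1.9496 bits.
RT = 395 + 110 × 1.9496 = 609.45 ms.

609 ms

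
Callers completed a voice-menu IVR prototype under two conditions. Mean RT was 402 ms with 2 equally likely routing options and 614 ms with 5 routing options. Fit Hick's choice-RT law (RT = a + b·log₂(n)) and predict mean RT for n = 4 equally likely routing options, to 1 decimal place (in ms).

562.4 ms

RT is linear in log₂ n, so two points fix the line:
  b = (614 − 402) / (log₂ 5 − log₂ 2) = 212 / (2.3219 − 1) = 160.372 ms/bit
  a = 402 − 160.372 × 1 = 241.628 ms
Then RT(4) = 241.628 + 160.372 × log₂ 4 = 241.628 + 160.372 × 2 ≈ 562.372 ms.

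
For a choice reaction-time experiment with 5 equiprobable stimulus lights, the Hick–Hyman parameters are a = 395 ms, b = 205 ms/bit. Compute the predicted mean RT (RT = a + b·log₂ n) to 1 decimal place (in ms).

871.0 ms

log₂(5) = 2.3219 bits, so RT = 395 + 205 × 2.3219 ≈ 870.995 ms.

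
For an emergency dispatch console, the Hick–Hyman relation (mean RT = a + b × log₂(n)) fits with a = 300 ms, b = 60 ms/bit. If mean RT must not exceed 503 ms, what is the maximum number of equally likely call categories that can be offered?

10

60·log₂ n ≤ 503 − 300 = 203, giving log₂ n ≤ 3.3833 and n ≤ 10.435. The largest whole number is 10.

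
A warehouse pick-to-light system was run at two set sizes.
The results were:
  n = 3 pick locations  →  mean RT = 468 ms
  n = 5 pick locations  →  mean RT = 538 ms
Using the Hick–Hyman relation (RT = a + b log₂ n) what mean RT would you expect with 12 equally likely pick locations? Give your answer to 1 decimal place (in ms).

658.0 ms

Fit slope and intercept:
  b = (538 − 468) / (log₂ 5 − log₂ 3) = 70 / (2.3219 − 1.5850) = 94.984 ms/bit
  a = 468 − 94.984 × 1.5850 = 317.454 ms
Then RT(12) = 317.454 + 94.984 × log₂ 12 = 317.454 + 94.984 × 3.5850 ≈ 657.968 ms.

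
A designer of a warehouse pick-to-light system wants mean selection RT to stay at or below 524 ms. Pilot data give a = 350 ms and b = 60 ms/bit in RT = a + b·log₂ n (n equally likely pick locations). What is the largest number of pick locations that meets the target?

7

60·log₂ n ≤ 524 − 350 = 174, giving log₂ n ≤ 2.9000 and n ≤ 7.464. The largest whole number is 7.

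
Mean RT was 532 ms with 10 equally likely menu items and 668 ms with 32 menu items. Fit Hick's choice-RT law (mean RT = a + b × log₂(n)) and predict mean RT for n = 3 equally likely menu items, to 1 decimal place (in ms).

Solve the two-equation system in a and b:
  b = (668 − 532) / (log₂ 32 − log₂ 10) = 136 / (5 − 3.3219) = 81.045 ms/bit
  a = 532 − 81.045 × 3.3219 = 262.773 ms
Then RT(3) = 262.773 + 81.045 × log₂ 3 = 262.773 + 81.045 × 1.5850 ≈ 391.227 ms.

391.2 ms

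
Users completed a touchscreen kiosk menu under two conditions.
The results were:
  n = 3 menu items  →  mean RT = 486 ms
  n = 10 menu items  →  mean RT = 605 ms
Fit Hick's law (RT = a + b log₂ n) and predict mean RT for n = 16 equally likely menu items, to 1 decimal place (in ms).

651.5 ms

Fit slope and intercept:
  b = (605 − 486) / (log₂ 10 − log₂ 3) = 119 / (3.3219 − 1.5850) = 68.510 ms/bit
  a = 486 − 68.510 × 1.5850 = 377.414 ms
Then RT(16) = 377.414 + 68.510 × log₂ 16 = 377.414 + 68.510 × 4 ≈ 651.455 ms.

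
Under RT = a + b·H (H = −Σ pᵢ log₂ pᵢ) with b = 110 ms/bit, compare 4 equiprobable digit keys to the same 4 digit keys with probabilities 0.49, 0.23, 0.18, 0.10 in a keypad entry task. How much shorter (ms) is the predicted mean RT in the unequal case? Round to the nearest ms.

25 ms

The RT saving is b·ΔH. Equiprobable H₀ = log₂(4) = 2.0000 bits; with the given probabilities H = 1.7694 bits.
b·(H₀ − H) = 110 × (2.0000 − 1.7694) = 25.36 ms.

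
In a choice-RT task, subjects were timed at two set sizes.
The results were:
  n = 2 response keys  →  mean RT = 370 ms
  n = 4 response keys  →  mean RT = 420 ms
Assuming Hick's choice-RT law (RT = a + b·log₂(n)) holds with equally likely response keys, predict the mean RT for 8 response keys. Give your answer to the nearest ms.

Solve the two-equation system in a and b:
  b = (420 − 370) / (log₂ 4 − log₂ 2) = 50 / (2 − 1) = 50 ms/bit
  a = 370 − 50 × 1 = 320 ms
Then RT(8) = 320 + 50 × log₂ 8 = 320 + 50 × 3 ≈ 470.000 ms.

470 ms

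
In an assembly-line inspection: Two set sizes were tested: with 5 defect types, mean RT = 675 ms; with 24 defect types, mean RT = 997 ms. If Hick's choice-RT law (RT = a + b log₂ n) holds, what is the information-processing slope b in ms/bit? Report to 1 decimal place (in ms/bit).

142.3 ms/bit

b = (RT₂ − RT₁)/(log₂ n₂ − log₂ n₁) = (997 − 675)/(4.5850 − 2.3219) = 142.287 ms/bit.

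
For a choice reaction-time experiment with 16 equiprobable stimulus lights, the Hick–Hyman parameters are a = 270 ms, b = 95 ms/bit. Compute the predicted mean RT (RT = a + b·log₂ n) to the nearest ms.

650 ms

log₂(16) = 4 bits, so RT = 270 + 95 × 4 ≈ 650.000 ms.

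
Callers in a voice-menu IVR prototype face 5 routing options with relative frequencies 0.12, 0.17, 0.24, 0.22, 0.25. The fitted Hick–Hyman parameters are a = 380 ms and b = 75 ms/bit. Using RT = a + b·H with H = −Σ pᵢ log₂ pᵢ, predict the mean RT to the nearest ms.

Entropy contributions −pᵢ log₂ pᵢ: 0.3671, 0.4346, 0.4941, 0.4806, 0.5000; sum H = 2.2764 bits.
RT = a + bH = 380 + 75·2.2764 = 550.73 ms.

551 ms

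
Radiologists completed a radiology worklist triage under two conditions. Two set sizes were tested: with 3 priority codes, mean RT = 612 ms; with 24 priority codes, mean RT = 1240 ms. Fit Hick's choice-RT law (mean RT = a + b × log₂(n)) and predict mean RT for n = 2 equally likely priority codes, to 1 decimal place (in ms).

Fit slope and intercept:
  b = (1240 − 612) / (log₂ 24 − log₂ 3) = 628 / (4.5850 − 1.5850) = 209.333 ms/bit
  a = 612 − 209.333 × 1.5850 = 280.215 ms
Then RT(2) = 280.215 + 209.333 × log₂ 2 = 280.215 + 209.333 × 1 ≈ 489.548 ms.

489.5 ms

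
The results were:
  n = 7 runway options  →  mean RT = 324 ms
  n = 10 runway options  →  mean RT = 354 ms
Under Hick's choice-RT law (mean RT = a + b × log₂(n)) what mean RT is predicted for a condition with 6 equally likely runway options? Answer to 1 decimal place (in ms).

Fit slope and intercept:
  b = (354 − 324) / (log₂ 10 − log₂ 7) = 30 / (3.3219 − 2.8074) = 58.301 ms/bit
  a = 324 − 58.301 × 2.8074 = 160.329 ms
Then RT(6) = 160.329 + 58.301 × log₂ 6 = 160.329 + 58.301 × 2.5850 ≈ 311.034 ms.

311.0 ms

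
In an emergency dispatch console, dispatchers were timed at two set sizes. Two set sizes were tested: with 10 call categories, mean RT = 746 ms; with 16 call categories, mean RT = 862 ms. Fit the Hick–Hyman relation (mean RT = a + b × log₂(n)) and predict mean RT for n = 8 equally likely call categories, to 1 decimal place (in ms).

Solve the two-equation system in a and b:
  b = (862 − 746) / (log₂ 16 − log₂ 10) = 116 / (4 − 3.3219) = 171.073 ms/bit
  a = 746 − 171.073 × 3.3219 = 177.707 ms
Then RT(8) = 177.707 + 171.073 × log₂ 8 = 177.707 + 171.073 × 3 ≈ 690.927 ms.

690.9 ms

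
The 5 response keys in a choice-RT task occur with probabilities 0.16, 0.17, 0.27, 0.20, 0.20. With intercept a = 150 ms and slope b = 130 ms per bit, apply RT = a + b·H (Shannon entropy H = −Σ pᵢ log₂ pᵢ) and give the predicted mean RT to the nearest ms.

H = 0.16·log₂(1/0.16) + 0.17·log₂(1/0.17) + 0.27·log₂(1/0.27) + 0.20·log₂(1/0.20) + 0.20·log₂(1/0.20) = 2.2964 bits.
RT = 150 + 130 × 2.2964 = 448.53 ms.

449 ms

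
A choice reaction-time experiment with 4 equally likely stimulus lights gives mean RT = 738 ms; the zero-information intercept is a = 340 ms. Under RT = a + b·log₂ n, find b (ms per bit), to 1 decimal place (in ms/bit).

199.0 ms/bit

4 alternatives carry log₂ 4 = 2 bits; the choice cost is 738 − 340 = 398 ms, so b = 398/2 = 199.000 ms/bit.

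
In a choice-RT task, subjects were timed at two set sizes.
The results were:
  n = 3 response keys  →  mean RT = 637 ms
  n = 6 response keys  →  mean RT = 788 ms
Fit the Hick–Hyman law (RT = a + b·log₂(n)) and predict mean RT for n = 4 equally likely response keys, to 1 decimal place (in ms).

With log₂ n on the abscissa the relation is linear; from the two conditions:
  b = (788 − 637) / (log₂ 6 − log₂ 3) = 151 / (2.5850 − 1.5850) = 151.000 ms/bit
  a = 637 − 151.000 × 1.5850 = 397.671 ms
Then RT(4) = 397.671 + 151.000 × log₂ 4 = 397.671 + 151.000 × 2 ≈ 699.671 ms.

699.7 ms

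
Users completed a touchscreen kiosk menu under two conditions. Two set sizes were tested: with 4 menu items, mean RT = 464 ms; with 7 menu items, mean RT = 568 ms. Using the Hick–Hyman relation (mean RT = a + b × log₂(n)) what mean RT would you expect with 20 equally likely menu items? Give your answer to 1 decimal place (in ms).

Fit slope and intercept:
  b = (568 − 464) / (log₂ 7 − log₂ 4) = 104 / (2.8074 − 2) = 128.816 ms/bit
  a = 464 − 128.816 × 2 = 206.369 ms
Then RT(20) = 206.369 + 128.816 × log₂ 20 = 206.369 + 128.816 × 4.3219 ≈ 763.101 ms.

763.1 ms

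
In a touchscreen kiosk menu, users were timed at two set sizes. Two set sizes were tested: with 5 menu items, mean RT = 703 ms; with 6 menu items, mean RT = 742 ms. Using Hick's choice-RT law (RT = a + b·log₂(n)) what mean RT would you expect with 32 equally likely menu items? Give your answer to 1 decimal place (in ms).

1100.1 ms

Fit slope and intercept:
  b = (742 − 703) / (log₂ 6 − log₂ 5) = 39 / (2.5850 − 2.3219) = 148.270 ms/bit
  a = 703 − 148.270 × 2.3219 = 358.729 ms
Then RT(32) = 358.729 + 148.270 × log₂ 32 = 358.729 + 148.270 × 5 ≈ 1100.077 ms.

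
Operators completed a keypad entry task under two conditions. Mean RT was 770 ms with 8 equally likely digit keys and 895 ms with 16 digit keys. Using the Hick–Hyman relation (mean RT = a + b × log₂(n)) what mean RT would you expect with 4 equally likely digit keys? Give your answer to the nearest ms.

645 ms

Fit slope and intercept:
  b = (895 − 770) / (log₂ 16 − log₂ 8) = 125 / (4 − 3) = 125 ms/bit
  a = 770 − 125 × 3 = 395 ms
Then RT(4) = 395 + 125 × log₂ 4 = 395 + 125 × 2 ≈ 645.000 ms.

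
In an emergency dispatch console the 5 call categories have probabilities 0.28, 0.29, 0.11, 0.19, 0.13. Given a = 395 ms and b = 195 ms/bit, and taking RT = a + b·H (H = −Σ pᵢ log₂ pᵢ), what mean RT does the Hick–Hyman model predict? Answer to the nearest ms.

828 ms

H = 0.28·log₂(1/0.28) + 0.29·log₂(1/0.29) + 0.11·log₂(1/0.11) + 0.19·log₂(1/0.19) + 0.13·log₂(1/0.13) = 2.2203 bits.
RT = 395 + 195 × 2.2203 = 827.95 ms.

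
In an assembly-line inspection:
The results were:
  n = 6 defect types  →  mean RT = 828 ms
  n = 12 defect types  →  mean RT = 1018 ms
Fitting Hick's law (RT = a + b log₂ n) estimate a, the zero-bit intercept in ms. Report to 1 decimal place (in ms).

The slope on a log₂ axis is (1018 − 828) / (3.5850 − 2.5850) = 190.000 ms/bit.
a = RT₁ − b·log₂ n₁ = 828 − 190.000 × 2.5850 = 336.857 ms.

336.9 ms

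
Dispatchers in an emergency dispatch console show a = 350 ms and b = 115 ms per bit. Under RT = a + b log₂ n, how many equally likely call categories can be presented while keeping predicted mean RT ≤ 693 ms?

115·log₂ n ≤ 693 − 350 = 343, giving log₂ n ≤ 2.9826 and n ≤ 7.904. The largest whole number is 7.

7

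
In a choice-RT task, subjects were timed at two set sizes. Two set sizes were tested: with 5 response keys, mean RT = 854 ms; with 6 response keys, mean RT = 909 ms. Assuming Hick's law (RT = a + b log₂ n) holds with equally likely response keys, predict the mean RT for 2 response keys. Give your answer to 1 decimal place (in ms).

With log₂ n on the abscissa the relation is linear; from the two conditions:
  b = (909 − 854) / (log₂ 6 − log₂ 5) = 55 / (2.5850 − 2.3219) = 209.098 ms/bit
  a = 854 − 209.098 × 2.3219 = 368.489 ms
Then RT(2) = 368.489 + 209.098 × log₂ 2 = 368.489 + 209.098 × 1 ≈ 577.587 ms.

577.6 ms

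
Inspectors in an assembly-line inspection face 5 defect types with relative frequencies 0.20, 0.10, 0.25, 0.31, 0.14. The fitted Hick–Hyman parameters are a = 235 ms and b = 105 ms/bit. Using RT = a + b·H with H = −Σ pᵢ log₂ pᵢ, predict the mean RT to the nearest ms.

H = 0.20·log₂(1/0.20) + 0.10·log₂(1/0.10) + 0.25·log₂(1/0.25) + 0.31·log₂(1/0.31) + 0.14·log₂(1/0.14) = 2.2175 bits.
RT = 235 + 105 × 2.2175 = 467.84 ms.

468 ms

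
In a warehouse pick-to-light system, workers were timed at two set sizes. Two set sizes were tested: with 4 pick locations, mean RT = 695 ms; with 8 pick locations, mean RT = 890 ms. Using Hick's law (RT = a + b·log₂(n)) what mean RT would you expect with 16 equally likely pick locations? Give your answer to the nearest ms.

RT is linear in log₂ n, so two points fix the line:
  b = (890 − 695) / (log₂ 8 − log₂ 4) = 195 / (3 − 2) = 195 ms/bit
  a = 695 − 195 × 2 = 305 ms
Then RT(16) = 305 + 195 × log₂ 16 = 305 + 195 × 4 ≈ 1085.000 ms.

1085 ms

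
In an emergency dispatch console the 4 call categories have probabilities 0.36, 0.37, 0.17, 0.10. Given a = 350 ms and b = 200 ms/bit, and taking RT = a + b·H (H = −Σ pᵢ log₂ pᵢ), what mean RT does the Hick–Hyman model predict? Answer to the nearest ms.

H = 0.36·log₂(1/0.36) + 0.37·log₂(1/0.37) + 0.17·log₂(1/0.17) + 0.10·log₂(1/0.10) = 1.8281 bits.
RT = 350 + 200 × 1.8281 = 715.62 ms.

716 ms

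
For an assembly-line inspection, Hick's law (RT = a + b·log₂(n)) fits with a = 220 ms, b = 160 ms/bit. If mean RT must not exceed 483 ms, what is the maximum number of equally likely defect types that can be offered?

160·log₂ n ≤ 483 − 220 = 263, giving log₂ n ≤ 1.6438 and n ≤ 3.125. The largest whole number is 3.

3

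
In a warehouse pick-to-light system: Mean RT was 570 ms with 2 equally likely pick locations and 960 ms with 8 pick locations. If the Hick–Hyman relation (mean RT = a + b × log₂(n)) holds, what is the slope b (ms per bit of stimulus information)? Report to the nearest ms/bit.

The slope on a log₂ axis is (960 − 570) / (3 − 1) = 195 ms/bit.

195 ms/bit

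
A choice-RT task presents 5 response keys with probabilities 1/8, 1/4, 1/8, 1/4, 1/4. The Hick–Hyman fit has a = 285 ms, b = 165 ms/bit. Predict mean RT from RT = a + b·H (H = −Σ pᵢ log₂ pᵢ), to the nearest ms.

656 ms

H = −Σ pᵢ log₂ pᵢ = 0.125·3 + 0.25·2 + 0.125·3 + 0.25·2 + 0.25·2 = 2.250 bits.
RT = 285 + 165 × 2.250 = 656.25 ms.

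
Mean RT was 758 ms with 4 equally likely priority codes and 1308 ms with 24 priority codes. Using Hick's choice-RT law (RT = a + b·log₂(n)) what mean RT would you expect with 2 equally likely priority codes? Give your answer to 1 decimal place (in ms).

545.2 ms

Fit slope and intercept:
  b = (1308 − 758) / (log₂ 24 − log₂ 4) = 550 / (4.5850 − 2) = 212.769 ms/bit
  a = 758 − 212.769 × 2 = 332.462 ms
Then RT(2) = 332.462 + 212.769 × log₂ 2 = 332.462 + 212.769 × 1 ≈ 545.231 ms.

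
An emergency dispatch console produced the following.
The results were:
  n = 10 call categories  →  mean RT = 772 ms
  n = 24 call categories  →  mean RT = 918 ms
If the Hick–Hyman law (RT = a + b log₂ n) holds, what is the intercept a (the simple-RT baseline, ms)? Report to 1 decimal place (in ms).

b = (RT₂ − RT₁)/(log₂ n₂ − log₂ n₁) = (918 − 772)/(4.5850 − 3.3219) = 115.595 ms/bit.
a = RT₁ − b·log₂ n₁ = 772 − 115.595 × 3.3219 = 388.003 ms.

388.0 ms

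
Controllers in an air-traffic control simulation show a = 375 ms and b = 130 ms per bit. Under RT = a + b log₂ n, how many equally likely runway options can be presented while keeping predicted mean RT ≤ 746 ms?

Set 375 + 130·log₂ n ≤ 746 → log₂ n ≤ (746 − 375)/130 = 2.8538.
So n ≤ 2^2.8538 = 7.229; the largest integer n is 7.

7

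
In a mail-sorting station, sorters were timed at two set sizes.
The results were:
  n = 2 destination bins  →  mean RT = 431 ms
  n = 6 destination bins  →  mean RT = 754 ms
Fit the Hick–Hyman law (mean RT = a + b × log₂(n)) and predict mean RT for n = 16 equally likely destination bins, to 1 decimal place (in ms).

1042.4 ms

With log₂ n on the abscissa the relation is linear; from the two conditions:
  b = (754 − 431) / (log₂ 6 − log₂ 2) = 323 / (2.5850 − 1) = 203.790 ms/bit
  a = 431 − 203.790 × 1 = 227.210 ms
Then RT(16) = 227.210 + 203.790 × log₂ 16 = 227.210 + 203.790 × 4 ≈ 1042.371 ms.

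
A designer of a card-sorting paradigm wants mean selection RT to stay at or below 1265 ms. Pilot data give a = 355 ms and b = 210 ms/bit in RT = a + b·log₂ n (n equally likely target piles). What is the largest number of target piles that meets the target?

210·log₂ n ≤ 1265 − 355 = 910, giving log₂ n ≤ 4.3333 and n ≤ 20.159. The largest whole number is 20.

20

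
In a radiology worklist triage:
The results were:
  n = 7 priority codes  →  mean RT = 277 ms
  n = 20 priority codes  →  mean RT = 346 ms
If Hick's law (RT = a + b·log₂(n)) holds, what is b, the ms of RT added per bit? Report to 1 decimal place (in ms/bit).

45.6 ms/bit

b = (RT₂ − RT₁)/(log₂ n₂ − log₂ n₁) = (346 − 277)/(4.3219 − 2.8074) = 45.557 ms/bit.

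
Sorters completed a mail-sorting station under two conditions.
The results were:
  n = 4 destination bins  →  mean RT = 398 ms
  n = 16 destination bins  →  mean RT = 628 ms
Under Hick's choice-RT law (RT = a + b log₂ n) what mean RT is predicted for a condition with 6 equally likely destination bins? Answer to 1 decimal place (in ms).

465.3 ms

RT is linear in log₂ n, so two points fix the line:
  b = (628 − 398) / (log₂ 16 − log₂ 4) = 230 / (4 − 2) = 115.000 ms/bit
  a = 398 − 115.000 × 2 = 168.000 ms
Then RT(6) = 168.000 + 115.000 × log₂ 6 = 168.000 + 115.000 × 2.5850 ≈ 465.271 ms.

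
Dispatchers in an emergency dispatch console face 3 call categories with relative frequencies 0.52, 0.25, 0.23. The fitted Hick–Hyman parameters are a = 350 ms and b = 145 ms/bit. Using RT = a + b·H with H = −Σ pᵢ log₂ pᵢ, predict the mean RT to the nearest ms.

Entropy contributions −pᵢ log₂ pᵢ: 0.4906, 0.5000, 0.4877; sum H = 1.4782 bits.
RT = a + bH = 350 + 145·1.4782 = 564.35 ms.

564 ms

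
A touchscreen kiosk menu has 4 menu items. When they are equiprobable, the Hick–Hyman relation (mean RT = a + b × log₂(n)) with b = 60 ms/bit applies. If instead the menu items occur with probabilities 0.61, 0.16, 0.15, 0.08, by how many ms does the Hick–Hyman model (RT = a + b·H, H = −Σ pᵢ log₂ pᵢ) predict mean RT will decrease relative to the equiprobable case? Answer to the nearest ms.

Equiprobable entropy H₀ = log₂ 4 = 2.0000 bits.
Skewed entropy H = −Σ pᵢ log₂ pᵢ = 1.5601 bits.
ΔRT = b·(H₀ − H) = 60 × 0.4399 = 26.40 ms.

26 ms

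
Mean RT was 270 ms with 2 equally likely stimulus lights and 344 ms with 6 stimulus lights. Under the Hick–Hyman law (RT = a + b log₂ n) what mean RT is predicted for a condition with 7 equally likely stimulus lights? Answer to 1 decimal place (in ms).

354.4 ms

Solve the two-equation system in a and b:
  b = (344 − 270) / (log₂ 6 − log₂ 2) = 74 / (2.5850 − 1) = 46.689 ms/bit
  a = 270 − 46.689 × 1 = 223.311 ms
Then RT(7) = 223.311 + 46.689 × log₂ 7 = 223.311 + 46.689 × 2.8074 ≈ 354.383 ms.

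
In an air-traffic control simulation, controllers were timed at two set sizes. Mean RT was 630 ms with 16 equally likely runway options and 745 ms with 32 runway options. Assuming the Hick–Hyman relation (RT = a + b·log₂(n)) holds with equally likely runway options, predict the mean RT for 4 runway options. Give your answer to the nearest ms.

400 ms

Solve the two-equation system in a and b:
  b = (745 − 630) / (log₂ 32 − log₂ 16) = 115 / (5 − 4) = 115 ms/bit
  a = 630 − 115 × 4 = 170 ms
Then RT(4) = 170 + 115 × log₂ 4 = 170 + 115 × 2 ≈ 400.000 ms.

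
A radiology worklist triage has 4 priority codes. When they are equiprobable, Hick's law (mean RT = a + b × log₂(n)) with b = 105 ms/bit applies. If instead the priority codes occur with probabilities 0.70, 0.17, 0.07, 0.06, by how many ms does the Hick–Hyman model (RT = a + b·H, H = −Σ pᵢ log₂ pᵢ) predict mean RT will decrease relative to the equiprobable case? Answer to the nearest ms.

73 ms

Equiprobable entropy H₀ = log₂ 4 = 2.0000 bits.
Skewed entropy H = −Σ pᵢ log₂ pᵢ = 1.3069 bits.
ΔRT = b·(H₀ − H) = 105 × 0.6931 = 72.78 ms.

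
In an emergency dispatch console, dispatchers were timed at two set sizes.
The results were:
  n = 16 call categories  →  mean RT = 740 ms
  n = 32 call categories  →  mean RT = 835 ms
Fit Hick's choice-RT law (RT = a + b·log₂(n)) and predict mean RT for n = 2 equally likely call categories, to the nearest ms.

455 ms

RT is linear in log₂ n, so two points fix the line:
  b = (835 − 740) / (log₂ 32 − log₂ 16) = 95 / (5 − 4) = 95 ms/bit
  a = 740 − 95 × 4 = 360 ms
Then RT(2) = 360 + 95 × log₂ 2 = 360 + 95 × 1 ≈ 455.000 ms.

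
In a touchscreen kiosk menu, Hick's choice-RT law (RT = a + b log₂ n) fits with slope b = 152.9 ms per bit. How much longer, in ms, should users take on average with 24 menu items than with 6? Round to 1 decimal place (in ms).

305.8 ms

The intercept a cancels: ΔRT = b·(log₂ n₂ − log₂ n₁) = b·log₂(n₂/n₁).
log₂(24) − log₂(6) = log₂(24/6) = log₂(4) = 2.
ΔRT = 152.9 × 2.0000 = 305.800 ms.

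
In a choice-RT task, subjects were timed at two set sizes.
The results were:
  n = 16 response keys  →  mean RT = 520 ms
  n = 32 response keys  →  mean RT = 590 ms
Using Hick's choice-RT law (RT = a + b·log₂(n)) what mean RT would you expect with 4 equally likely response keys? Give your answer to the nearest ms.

With log₂ n on the abscissa the relation is linear; from the two conditions:
  b = (590 − 520) / (log₂ 32 − log₂ 16) = 70 / (5 − 4) = 70 ms/bit
  a = 520 − 70 × 4 = 240 ms
Then RT(4) = 240 + 70 × log₂ 4 = 240 + 70 × 2 ≈ 380.000 ms.

380 ms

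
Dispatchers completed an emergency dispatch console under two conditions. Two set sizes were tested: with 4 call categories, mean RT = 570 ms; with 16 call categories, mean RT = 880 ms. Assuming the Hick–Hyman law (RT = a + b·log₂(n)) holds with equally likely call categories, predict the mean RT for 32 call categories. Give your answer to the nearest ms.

Solve the two-equation system in a and b:
  b = (880 − 570) / (log₂ 16 − log₂ 4) = 310 / (4 − 2) = 155 ms/bit
  a = 570 − 155 × 2 = 260 ms
Then RT(32) = 260 + 155 × log₂ 32 = 260 + 155 × 5 ≈ 1035.000 ms.

1035 ms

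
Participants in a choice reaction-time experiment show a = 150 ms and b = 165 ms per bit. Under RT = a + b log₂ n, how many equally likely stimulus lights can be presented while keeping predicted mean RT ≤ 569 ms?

5

Information budget: (569 − 150)/165 = 2.5394 bits, so n ≤ 2^2.5394 = 5.813 → at most 5.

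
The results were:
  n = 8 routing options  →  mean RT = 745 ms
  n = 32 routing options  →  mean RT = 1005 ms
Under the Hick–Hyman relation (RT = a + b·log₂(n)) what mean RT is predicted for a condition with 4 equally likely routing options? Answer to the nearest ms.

615 ms

Fit slope and intercept:
  b = (1005 − 745) / (log₂ 32 − log₂ 8) = 260 / (5 − 3) = 130 ms/bit
  a = 745 − 130 × 3 = 355 ms
Then RT(4) = 355 + 130 × log₂ 4 = 355 + 130 × 2 ≈ 615.000 ms.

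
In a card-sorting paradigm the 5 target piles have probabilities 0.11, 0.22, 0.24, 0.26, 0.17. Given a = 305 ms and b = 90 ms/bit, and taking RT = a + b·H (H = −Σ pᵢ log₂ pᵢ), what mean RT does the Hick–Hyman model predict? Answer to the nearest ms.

509 ms

Entropy contributions −pᵢ log₂ pᵢ: 0.3503, 0.4806, 0.4941, 0.5053, 0.4346; sum H = 2.2649 bits.
RT = a + bH = 305 + 90·2.2649 = 508.84 ms.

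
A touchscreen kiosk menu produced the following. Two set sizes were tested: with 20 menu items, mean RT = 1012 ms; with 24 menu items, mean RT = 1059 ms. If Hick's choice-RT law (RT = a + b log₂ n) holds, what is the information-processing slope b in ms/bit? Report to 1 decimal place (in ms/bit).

178.7 ms/bit

Slope: b = (1059 − 1012) / (log₂ 24 − log₂ 20) = 47/0.2630 = 178.684 ms/bit.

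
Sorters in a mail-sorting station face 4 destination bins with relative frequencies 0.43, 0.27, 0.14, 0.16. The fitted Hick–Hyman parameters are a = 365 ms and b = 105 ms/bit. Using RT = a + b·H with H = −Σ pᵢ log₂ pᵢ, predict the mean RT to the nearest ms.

560 ms

Entropy contributions −pᵢ log₂ pᵢ: 0.5236, 0.5100, 0.3971, 0.4230; sum H = 1.8537 bits.
RT = a + bH = 365 + 105·1.8537 = 559.64 ms.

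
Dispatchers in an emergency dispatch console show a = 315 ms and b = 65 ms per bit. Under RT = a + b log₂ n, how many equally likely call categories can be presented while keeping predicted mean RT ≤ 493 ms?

6

Information budget: (493 − 315)/65 = 2.7385 bits, so n ≤ 2^2.7385 = 6.674 → at most 6.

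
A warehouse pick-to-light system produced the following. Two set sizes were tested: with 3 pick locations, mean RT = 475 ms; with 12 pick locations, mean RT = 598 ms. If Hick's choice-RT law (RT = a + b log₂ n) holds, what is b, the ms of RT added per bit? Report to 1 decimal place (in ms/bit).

61.5 ms/bit

b = (RT₂ − RT₁)/(log₂ n₂ − log₂ n₁) = (598 − 475)/(3.5850 − 1.5850) = 61.500 ms/bit.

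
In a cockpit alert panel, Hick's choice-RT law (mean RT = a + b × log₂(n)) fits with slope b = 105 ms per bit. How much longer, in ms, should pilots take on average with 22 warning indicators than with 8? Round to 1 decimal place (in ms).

ΔRT = (a + b log₂ n₂) − (a + b log₂ n₁) = b·(log₂ n₂ − log₂ n₁).
log₂(22) − log₂(8) = 4.4594 − 3 = 1.4594.
ΔRT = 105 × 1.4594 = 153.240 ms.

153.2 ms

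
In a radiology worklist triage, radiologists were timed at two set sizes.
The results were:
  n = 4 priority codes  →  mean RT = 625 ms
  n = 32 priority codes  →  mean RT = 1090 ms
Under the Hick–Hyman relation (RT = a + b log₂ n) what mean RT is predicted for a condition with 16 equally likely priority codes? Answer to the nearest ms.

935 ms

Solve the two-equation system in a and b:
  b = (1090 − 625) / (log₂ 32 − log₂ 4) = 465 / (5 − 2) = 155 ms/bit
  a = 625 − 155 × 2 = 315 ms
Then RT(16) = 315 + 155 × log₂ 16 = 315 + 155 × 4 ≈ 935.000 ms.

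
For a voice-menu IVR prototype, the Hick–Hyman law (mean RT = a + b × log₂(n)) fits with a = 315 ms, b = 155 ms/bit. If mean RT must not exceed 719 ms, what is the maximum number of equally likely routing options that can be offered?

6

Set 315 + 155·log₂ n ≤ 719 → log₂ n ≤ (719 − 315)/155 = 2.6065.
So n ≤ 2^2.6065 = 6.090; the largest integer n is 6.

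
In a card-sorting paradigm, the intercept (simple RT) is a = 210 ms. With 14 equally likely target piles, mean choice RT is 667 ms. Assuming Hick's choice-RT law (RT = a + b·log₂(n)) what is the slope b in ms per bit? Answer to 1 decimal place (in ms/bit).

14 alternatives carry log₂ 14 = 3.8074 bits; the choice cost is 667 − 210 = 457 ms, so b = 457/3.8074 = 120.031 ms/bit.

120.0 ms/bit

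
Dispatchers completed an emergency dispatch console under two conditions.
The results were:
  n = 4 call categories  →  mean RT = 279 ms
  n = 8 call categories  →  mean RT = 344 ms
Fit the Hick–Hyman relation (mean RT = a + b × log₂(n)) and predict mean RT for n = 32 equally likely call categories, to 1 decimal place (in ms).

474.0 ms

Solve the two-equation system in a and b:
  b = (344 − 279) / (log₂ 8 − log₂ 4) = 65 / (3 − 2) = 65.000 ms/bit
  a = 279 − 65.000 × 2 = 149.000 ms
Then RT(32) = 149.000 + 65.000 × log₂ 32 = 149.000 + 65.000 × 5 ≈ 474.000 ms.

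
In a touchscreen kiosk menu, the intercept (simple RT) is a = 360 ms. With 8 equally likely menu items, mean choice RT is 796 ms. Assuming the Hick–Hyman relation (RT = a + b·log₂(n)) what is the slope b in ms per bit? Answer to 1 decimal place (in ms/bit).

145.3 ms/bit

b = (796 − 360) / log₂(8) = 436 / 3 = 145.333 ms/bit.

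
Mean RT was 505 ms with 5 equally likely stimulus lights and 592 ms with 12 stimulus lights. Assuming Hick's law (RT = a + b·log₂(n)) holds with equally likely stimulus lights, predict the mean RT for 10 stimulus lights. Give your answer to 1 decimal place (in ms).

Solve the two-equation system in a and b:
  b = (592 − 505) / (log₂ 12 − log₂ 5) = 87 / (3.5850 − 2.3219) = 68.882 ms/bit
  a = 505 − 68.882 × 2.3219 = 345.062 ms
Then RT(10) = 345.062 + 68.882 × log₂ 10 = 345.062 + 68.882 × 3.3219 ≈ 573.882 ms.

573.9 ms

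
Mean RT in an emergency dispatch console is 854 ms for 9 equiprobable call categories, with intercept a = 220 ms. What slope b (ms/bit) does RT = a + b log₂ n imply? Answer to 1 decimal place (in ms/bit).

b = (854 − 220) / log₂(9) = 634 / 3.1699 = 200.005 ms/bit.

200.0 ms/bit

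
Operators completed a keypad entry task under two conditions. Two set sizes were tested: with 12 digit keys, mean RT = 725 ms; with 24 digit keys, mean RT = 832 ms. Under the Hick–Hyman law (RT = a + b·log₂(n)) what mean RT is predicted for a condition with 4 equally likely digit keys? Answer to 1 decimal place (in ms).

555.4 ms

With log₂ n on the abscissa the relation is linear; from the two conditions:
  b = (832 − 725) / (log₂ 24 − log₂ 12) = 107 / (4.5850 − 3.5850) = 107.000 ms/bit
  a = 725 − 107.000 × 3.5850 = 341.409 ms
Then RT(4) = 341.409 + 107.000 × log₂ 4 = 341.409 + 107.000 × 2 ≈ 555.409 ms.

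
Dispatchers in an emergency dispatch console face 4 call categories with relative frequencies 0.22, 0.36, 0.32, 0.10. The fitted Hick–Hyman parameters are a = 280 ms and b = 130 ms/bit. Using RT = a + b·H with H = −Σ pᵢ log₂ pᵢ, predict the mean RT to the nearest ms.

523 ms

H = 0.22·log₂(1/0.22) + 0.36·log₂(1/0.36) + 0.32·log₂(1/0.32) + 0.10·log₂(1/0.10) = 1.8694 bits.
RT = 280 + 130 × 1.8694 = 523.02 ms.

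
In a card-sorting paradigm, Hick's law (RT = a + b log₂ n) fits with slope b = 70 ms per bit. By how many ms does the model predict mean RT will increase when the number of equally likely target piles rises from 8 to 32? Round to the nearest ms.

ΔRT = (a + b log₂ n₂) − (a + b log₂ n₁) = b·(log₂ n₂ − log₂ n₁).
log₂(32) − log₂(8) = log₂(32/8) = log₂(4) = 2.
ΔRT = 70 × 2.0000 = 140.000 ms.

140 ms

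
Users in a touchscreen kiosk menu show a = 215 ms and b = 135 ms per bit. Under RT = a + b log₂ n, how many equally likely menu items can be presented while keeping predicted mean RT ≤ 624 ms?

Information budget: (624 − 215)/135 = 3.0296 bits, so n ≤ 2^3.0296 = 8.166 → at most 8.

8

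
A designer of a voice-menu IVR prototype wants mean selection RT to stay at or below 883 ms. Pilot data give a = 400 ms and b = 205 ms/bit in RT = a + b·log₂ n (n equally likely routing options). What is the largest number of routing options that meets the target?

Set 400 + 205·log₂ n ≤ 883 → log₂ n ≤ (883 − 400)/205 = 2.3561.
So n ≤ 2^2.3561 = 5.120; the largest integer n is 5.

5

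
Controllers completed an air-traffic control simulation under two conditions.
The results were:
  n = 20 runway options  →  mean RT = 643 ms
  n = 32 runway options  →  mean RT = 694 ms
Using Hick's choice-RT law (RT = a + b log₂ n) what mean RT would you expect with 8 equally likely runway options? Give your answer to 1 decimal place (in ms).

Solve the two-equation system in a and b:
  b = (694 − 643) / (log₂ 32 − log₂ 20) = 51 / (5 − 4.3219) = 75.213 ms/bit
  a = 643 − 75.213 × 4.3219 = 317.934 ms
Then RT(8) = 317.934 + 75.213 × log₂ 8 = 317.934 + 75.213 × 3 ≈ 543.573 ms.

543.6 ms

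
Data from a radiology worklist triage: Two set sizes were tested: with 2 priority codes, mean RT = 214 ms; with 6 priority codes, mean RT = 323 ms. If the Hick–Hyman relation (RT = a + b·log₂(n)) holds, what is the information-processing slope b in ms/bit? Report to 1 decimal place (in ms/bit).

68.8 ms/bit

The slope on a log₂ axis is (323 − 214) / (2.5850 − 1) = 68.771 ms/bit.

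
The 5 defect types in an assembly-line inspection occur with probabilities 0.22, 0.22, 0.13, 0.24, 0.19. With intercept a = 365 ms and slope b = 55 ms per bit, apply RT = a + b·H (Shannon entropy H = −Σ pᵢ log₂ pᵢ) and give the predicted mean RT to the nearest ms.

H = 0.22·log₂(1/0.22) + 0.22·log₂(1/0.22) + 0.13·log₂(1/0.13) + 0.24·log₂(1/0.24) + 0.19·log₂(1/0.19) = 2.2932 bits.
RT = 365 + 55 × 2.2932 = 491.12 ms.

491 ms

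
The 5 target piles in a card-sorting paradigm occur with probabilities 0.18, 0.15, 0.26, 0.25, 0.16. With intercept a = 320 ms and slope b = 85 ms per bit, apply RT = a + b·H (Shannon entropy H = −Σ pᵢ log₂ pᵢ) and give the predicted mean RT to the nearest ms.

514 ms

Entropy contributions −pᵢ log₂ pᵢ: 0.4453, 0.4105, 0.5053, 0.5000, 0.4230; sum H = 2.2842 bits.
RT = a + bH = 320 + 85·2.2842 = 514.15 ms.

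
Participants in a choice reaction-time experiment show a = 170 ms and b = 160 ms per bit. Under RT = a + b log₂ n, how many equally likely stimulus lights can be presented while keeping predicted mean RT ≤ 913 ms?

Set 170 + 160·log₂ n ≤ 913 → log₂ n ≤ (913 − 170)/160 = 4.6437.
So n ≤ 2^4.6437 = 24.998; the largest integer n is 24.

24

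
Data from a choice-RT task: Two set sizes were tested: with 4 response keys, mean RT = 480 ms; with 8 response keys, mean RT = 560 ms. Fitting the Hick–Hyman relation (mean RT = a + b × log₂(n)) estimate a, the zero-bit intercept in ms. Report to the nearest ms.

320 ms

b = (RT₂ − RT₁)/(log₂ n₂ − log₂ n₁) = (560 − 480)/(3 − 2) = 80 ms/bit.
a = RT₁ − b·log₂ n₁ = 480 − 80 × 2 = 320.000 ms.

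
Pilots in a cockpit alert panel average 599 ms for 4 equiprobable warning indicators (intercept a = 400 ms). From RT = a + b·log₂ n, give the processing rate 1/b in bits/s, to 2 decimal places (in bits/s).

b = (599 − 400)/log₂ 4 = 199/2 = 99.500 ms per bit = 0.09950 s/bit; the reciprocal is 10.050 bits/s.

10.05 bits/s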